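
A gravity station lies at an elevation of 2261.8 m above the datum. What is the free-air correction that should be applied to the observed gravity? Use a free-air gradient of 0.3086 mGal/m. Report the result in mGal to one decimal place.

Free-air correction = 0.3086 × 2261.8 = 698.0 mGal

698.0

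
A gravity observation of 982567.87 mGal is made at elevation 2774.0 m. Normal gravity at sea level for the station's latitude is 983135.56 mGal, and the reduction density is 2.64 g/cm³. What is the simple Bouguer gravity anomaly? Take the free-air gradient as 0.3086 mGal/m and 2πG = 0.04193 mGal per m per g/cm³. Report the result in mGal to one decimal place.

-18.7

Free-air correction = 0.3086 × 2774.0 = 856.06 mGal
Free-air anomaly = 982567.87 − 983135.56 + (856.06) = 288.37 mGal
Bouguer slab correction = 0.04193 × 2.64 × 2774.0 = 307.07 mGal
Simple Bouguer anomaly = 288.37 − (307.07) = -18.70 mGal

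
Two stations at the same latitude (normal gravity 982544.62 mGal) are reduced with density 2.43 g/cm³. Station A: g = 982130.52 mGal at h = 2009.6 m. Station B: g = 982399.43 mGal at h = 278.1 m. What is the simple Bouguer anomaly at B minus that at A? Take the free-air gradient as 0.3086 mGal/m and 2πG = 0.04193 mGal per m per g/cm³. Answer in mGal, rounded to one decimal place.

-89.0

Δg_SB(A) = 982130.52 − 982544.62 + 0.3086×2009.6 − 0.04193×2.43×2009.6 = 1.30 mGal
Δg_SB(B) = 982399.43 − 982544.62 + 0.3086×278.1 − 0.04193×2.43×278.1 = -87.70 mGal
Difference = -87.70 − (1.30) = -89.00 mGal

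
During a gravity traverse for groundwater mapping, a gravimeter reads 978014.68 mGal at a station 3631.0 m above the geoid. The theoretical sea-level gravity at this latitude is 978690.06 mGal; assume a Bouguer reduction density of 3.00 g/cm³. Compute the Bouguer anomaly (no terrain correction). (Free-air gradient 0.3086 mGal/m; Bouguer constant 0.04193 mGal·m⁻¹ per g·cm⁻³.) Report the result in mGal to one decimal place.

Free-air correction = 0.3086 × 3631.0 = 1120.53 mGal
Free-air anomaly = 978014.68 − 978690.06 + (1120.53) = 445.15 mGal
Bouguer slab correction = 0.04193 × 3.00 × 3631.0 = 456.74 mGal
Simple Bouguer anomaly = 445.15 − (456.74) = -11.59 mGal

-11.6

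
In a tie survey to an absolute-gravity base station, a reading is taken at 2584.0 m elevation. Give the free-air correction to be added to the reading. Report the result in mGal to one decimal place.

797.4

Free-air correction = 0.3086 × 2584.0 = 797.4 mGal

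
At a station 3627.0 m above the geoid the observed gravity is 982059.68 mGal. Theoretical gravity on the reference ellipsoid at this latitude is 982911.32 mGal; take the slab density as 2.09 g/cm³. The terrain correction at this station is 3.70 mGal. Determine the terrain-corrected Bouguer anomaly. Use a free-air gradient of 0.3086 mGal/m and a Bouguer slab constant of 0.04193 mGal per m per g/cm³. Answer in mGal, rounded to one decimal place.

Free-air correction = 0.3086 × 3627.0 = 1119.29 mGal
Free-air anomaly = 982059.68 − 982911.32 + (1119.29) = 267.65 mGal
Bouguer slab correction = 0.04193 × 2.09 × 3627.0 = 317.85 mGal
Simple Bouguer anomaly = 267.65 − (317.85) = -50.20 mGal
Complete Bouguer anomaly = -50.20 + 3.70 = -46.50 mGal

-46.5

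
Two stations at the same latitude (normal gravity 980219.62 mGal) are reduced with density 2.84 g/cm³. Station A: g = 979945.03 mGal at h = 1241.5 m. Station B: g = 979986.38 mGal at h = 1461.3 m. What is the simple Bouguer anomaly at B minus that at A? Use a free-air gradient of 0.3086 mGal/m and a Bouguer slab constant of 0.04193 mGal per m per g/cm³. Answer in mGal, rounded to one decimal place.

Δg_SB(A) = 979945.03 − 980219.62 + 0.3086×1241.5 − 0.04193×2.84×1241.5 = -39.30 mGal
Δg_SB(B) = 979986.38 − 980219.62 + 0.3086×1461.3 − 0.04193×2.84×1461.3 = 43.70 mGal
Difference = 43.70 − (-39.30) = 83.00 mGal

83.0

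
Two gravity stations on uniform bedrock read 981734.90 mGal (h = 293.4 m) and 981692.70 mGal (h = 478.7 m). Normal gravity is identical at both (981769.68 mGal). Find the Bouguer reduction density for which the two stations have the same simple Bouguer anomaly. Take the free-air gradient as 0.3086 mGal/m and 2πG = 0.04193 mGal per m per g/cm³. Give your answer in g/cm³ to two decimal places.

1.93

Δg_obs = 981692.70 − 981734.90 = -42.20 mGal over Δh = 478.7 − 293.4 = 185.3 m
Equal Bouguer anomalies ⇒ Δg_obs + (0.3086 − 0.04193ρ)·Δh = 0
0.3086 − 0.04193ρ = −Δg_obs/Δh = 0.22774
ρ = (0.3086 − 0.22774) / 0.04193 = 1.93 g/cm³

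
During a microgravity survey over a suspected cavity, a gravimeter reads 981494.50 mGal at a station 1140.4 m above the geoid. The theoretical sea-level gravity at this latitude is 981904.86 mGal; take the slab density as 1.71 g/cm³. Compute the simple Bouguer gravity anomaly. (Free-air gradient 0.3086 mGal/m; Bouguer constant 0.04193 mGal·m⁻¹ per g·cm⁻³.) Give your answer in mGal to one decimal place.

-140.2

Free-air correction = 0.3086 × 1140.4 = 351.93 mGal
Free-air anomaly = 981494.50 − 981904.86 + (351.93) = -58.43 mGal
Bouguer slab correction = 0.04193 × 1.71 × 1140.4 = 81.77 mGal
Simple Bouguer anomaly = -58.43 − (81.77) = -140.20 mGal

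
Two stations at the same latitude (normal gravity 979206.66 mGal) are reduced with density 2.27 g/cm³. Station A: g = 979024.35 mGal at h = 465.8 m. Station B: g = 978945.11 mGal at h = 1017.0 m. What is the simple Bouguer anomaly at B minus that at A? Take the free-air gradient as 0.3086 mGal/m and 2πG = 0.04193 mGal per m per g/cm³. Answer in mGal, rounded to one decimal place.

38.4

Δg_SB(A) = 979024.35 − 979206.66 + 0.3086×465.8 − 0.04193×2.27×465.8 = -82.90 mGal
Δg_SB(B) = 978945.11 − 979206.66 + 0.3086×1017.0 − 0.04193×2.27×1017.0 = -44.50 mGal
Difference = -44.50 − (-82.90) = 38.40 mGal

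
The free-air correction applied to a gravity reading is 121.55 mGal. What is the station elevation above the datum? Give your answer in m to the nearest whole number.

h = 121.55 / 0.3086 = 393.88 m

394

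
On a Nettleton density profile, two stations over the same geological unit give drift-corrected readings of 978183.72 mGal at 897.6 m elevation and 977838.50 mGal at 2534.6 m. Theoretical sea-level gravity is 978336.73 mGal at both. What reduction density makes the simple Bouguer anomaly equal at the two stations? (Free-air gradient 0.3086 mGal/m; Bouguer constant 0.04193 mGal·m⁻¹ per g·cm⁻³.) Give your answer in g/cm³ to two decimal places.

2.33

Δg_obs = 977838.50 − 978183.72 = -345.22 mGal over Δh = 2534.6 − 897.6 = 1637.0 m
Equal Bouguer anomalies ⇒ Δg_obs + (0.3086 − 0.04193ρ)·Δh = 0
0.3086 − 0.04193ρ = −Δg_obs/Δh = 0.21089
ρ = (0.3086 − 0.21089) / 0.04193 = 2.33 g/cm³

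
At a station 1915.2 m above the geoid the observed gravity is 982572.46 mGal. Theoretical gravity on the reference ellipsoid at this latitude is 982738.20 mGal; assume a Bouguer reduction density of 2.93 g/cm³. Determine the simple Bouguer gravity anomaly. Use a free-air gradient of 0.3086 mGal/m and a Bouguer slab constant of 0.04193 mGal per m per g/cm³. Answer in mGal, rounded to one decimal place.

190.0

Free-air correction = 0.3086 × 1915.2 = 591.03 mGal
Free-air anomaly = 982572.46 − 982738.20 + (591.03) = 425.29 mGal
Bouguer slab correction = 0.04193 × 2.93 × 1915.2 = 235.29 mGal
Simple Bouguer anomaly = 425.29 − (235.29) = 190.00 mGal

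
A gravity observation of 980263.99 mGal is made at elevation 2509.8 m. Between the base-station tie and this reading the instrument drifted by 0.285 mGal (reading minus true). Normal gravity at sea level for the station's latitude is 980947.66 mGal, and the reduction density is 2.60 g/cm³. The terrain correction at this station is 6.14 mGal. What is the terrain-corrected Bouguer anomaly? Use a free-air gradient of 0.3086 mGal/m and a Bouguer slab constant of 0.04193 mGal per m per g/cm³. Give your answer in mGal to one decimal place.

Drift-corrected reading = 980263.99 − (0.285) = 980263.705 mGal
Free-air correction = 0.3086 × 2509.8 = 774.52 mGal
Free-air anomaly = 980263.705 − 980947.66 + (774.52) = 90.565 mGal
Bouguer slab correction = 0.04193 × 2.60 × 2509.8 = 273.61 mGal
Simple Bouguer anomaly = 90.565 − (273.61) = -183.045 mGal
Complete Bouguer anomaly = -183.045 + 6.14 = -176.905 mGal

-176.9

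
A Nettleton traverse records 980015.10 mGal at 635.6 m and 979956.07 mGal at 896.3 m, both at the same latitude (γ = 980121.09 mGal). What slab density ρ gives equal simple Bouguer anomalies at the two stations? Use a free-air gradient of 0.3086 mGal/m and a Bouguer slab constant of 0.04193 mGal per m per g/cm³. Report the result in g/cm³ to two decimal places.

Δg_obs = 979956.07 − 980015.10 = -59.03 mGal over Δh = 896.3 − 635.6 = 260.7 m
Equal Bouguer anomalies ⇒ Δg_obs + (0.3086 − 0.04193ρ)·Δh = 0
0.3086 − 0.04193ρ = −Δg_obs/Δh = 0.22643
ρ = (0.3086 − 0.22643) / 0.04193 = 1.96 g/cm³

1.96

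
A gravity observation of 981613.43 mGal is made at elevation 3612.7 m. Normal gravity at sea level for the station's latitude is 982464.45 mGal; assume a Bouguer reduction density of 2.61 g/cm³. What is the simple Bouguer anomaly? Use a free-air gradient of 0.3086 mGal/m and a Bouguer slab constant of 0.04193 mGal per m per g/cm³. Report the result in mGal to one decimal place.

Free-air correction = 0.3086 × 3612.7 = 1114.88 mGal
Free-air anomaly = 981613.43 − 982464.45 + (1114.88) = 263.86 mGal
Bouguer slab correction = 0.04193 × 2.61 × 3612.7 = 395.36 mGal
Simple Bouguer anomaly = 263.86 − (395.36) = -131.50 mGal

-131.5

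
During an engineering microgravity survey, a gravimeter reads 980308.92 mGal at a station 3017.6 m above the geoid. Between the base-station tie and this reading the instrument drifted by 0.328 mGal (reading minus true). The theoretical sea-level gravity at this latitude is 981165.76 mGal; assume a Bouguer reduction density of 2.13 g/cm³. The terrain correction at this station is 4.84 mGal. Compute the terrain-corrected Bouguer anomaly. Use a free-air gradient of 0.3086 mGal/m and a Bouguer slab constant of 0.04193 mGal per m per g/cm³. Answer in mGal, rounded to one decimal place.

Drift-corrected reading = 980308.92 − (0.328) = 980308.592 mGal
Free-air correction = 0.3086 × 3017.6 = 931.23 mGal
Free-air anomaly = 980308.592 − 981165.76 + (931.23) = 74.062 mGal
Bouguer slab correction = 0.04193 × 2.13 × 3017.6 = 269.50 mGal
Simple Bouguer anomaly = 74.062 − (269.50) = -195.438 mGal
Complete Bouguer anomaly = -195.438 + 4.84 = -190.598 mGal

-190.6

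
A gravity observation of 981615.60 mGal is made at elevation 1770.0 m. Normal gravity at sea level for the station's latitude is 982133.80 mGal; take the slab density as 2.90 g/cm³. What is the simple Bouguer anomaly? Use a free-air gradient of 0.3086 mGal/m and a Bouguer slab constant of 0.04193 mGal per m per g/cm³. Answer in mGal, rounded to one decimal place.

Free-air correction = 0.3086 × 1770.0 = 546.22 mGal
Free-air anomaly = 981615.60 − 982133.80 + (546.22) = 28.02 mGal
Bouguer slab correction = 0.04193 × 2.90 × 1770.0 = 215.23 mGal
Simple Bouguer anomaly = 28.02 − (215.23) = -187.21 mGal

-187.2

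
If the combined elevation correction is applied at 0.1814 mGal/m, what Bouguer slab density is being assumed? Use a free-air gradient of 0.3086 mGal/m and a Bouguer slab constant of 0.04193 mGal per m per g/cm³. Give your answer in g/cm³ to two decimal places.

0.1814 = 0.3086 − 0.04193 × ρ
ρ = (0.3086 − 0.1814) / 0.04193 = 3.03 g/cm³

3.03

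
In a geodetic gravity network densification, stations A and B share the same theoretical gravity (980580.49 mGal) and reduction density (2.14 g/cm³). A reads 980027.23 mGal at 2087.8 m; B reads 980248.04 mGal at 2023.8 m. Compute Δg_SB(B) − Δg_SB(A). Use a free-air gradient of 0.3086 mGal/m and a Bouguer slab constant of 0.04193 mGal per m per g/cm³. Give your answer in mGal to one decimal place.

206.8

Δg_SB(A) = 980027.23 − 980580.49 + 0.3086×2087.8 − 0.04193×2.14×2087.8 = -96.30 mGal
Δg_SB(B) = 980248.04 − 980580.49 + 0.3086×2023.8 − 0.04193×2.14×2023.8 = 110.50 mGal
Difference = 110.50 − (-96.30) = 206.80 mGal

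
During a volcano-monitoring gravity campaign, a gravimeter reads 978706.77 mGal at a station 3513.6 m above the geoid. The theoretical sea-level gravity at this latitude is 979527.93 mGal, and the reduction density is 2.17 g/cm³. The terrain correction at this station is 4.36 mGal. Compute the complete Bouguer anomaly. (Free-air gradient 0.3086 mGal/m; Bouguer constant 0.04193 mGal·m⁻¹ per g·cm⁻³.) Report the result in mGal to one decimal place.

-52.2

Free-air correction = 0.3086 × 3513.6 = 1084.30 mGal
Free-air anomaly = 978706.77 − 979527.93 + (1084.30) = 263.14 mGal
Bouguer slab correction = 0.04193 × 2.17 × 3513.6 = 319.70 mGal
Simple Bouguer anomaly = 263.14 − (319.70) = -56.56 mGal
Complete Bouguer anomaly = -56.56 + 4.36 = -52.20 mGal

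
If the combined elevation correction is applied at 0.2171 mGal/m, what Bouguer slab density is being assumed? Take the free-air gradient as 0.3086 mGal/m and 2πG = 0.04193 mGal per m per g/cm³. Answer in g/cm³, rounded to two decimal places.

0.2171 = 0.3086 − 0.04193 × ρ
ρ = (0.3086 − 0.2171) / 0.04193 = 2.18 g/cm³

2.18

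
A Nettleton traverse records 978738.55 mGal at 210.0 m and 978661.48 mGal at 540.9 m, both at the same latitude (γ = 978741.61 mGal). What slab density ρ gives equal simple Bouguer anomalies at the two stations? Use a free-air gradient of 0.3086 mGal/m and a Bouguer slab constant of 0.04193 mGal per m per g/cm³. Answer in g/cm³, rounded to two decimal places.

1.81

Δg_obs = 978661.48 − 978738.55 = -77.07 mGal over Δh = 540.9 − 210.0 = 330.9 m
Equal Bouguer anomalies ⇒ Δg_obs + (0.3086 − 0.04193ρ)·Δh = 0
0.3086 − 0.04193ρ = −Δg_obs/Δh = 0.23291
ρ = (0.3086 − 0.23291) / 0.04193 = 1.81 g/cm³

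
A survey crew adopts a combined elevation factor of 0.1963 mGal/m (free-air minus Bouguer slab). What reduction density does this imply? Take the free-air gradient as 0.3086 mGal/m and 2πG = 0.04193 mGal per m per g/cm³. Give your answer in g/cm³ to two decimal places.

0.1963 = 0.3086 − 0.04193 × ρ
ρ = (0.3086 − 0.1963) / 0.04193 = 2.68 g/cm³

2.68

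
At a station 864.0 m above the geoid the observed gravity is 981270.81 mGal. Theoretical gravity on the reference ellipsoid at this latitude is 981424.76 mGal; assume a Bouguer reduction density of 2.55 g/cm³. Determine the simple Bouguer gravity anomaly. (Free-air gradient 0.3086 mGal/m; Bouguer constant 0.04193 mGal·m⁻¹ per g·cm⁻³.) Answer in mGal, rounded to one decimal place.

Free-air correction = 0.3086 × 864.0 = 266.63 mGal
Free-air anomaly = 981270.81 − 981424.76 + (266.63) = 112.68 mGal
Bouguer slab correction = 0.04193 × 2.55 × 864.0 = 92.38 mGal
Simple Bouguer anomaly = 112.68 − (92.38) = 20.30 mGal

20.3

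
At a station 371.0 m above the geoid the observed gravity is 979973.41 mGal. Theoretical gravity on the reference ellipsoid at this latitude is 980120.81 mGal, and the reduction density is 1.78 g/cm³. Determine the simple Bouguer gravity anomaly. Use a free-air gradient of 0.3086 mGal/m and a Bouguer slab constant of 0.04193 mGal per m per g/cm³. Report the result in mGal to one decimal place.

Free-air correction = 0.3086 × 371.0 = 114.49 mGal
Free-air anomaly = 979973.41 − 980120.81 + (114.49) = -32.91 mGal
Bouguer slab correction = 0.04193 × 1.78 × 371.0 = 27.69 mGal
Simple Bouguer anomaly = -32.91 − (27.69) = -60.60 mGal

-60.6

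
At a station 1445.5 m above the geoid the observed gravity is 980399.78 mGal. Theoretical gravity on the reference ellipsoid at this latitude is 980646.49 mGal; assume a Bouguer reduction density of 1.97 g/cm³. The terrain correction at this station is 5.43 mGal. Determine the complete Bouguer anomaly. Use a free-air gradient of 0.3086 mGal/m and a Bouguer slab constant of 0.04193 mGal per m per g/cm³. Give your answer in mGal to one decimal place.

Free-air correction = 0.3086 × 1445.5 = 446.08 mGal
Free-air anomaly = 980399.78 − 980646.49 + (446.08) = 199.37 mGal
Bouguer slab correction = 0.04193 × 1.97 × 1445.5 = 119.40 mGal
Simple Bouguer anomaly = 199.37 − (119.40) = 79.97 mGal
Complete Bouguer anomaly = 79.97 + 5.43 = 85.40 mGal

85.4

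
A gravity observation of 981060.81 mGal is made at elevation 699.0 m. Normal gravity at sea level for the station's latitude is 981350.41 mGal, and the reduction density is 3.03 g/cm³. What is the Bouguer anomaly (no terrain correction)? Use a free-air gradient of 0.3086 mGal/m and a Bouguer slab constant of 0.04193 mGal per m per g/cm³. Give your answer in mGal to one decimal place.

Free-air correction = 0.3086 × 699.0 = 215.71 mGal
Free-air anomaly = 981060.81 − 981350.41 + (215.71) = -73.89 mGal
Bouguer slab correction = 0.04193 × 3.03 × 699.0 = 88.81 mGal
Simple Bouguer anomaly = -73.89 − (88.81) = -162.70 mGal

-162.7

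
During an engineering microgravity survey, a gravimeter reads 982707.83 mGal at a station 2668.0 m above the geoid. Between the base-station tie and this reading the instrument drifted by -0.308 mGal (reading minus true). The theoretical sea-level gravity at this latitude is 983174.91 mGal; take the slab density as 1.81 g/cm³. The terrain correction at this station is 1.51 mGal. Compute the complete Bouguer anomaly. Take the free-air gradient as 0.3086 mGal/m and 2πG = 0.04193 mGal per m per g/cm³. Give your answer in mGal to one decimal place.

155.6

Drift-corrected reading = 982707.83 − (-0.308) = 982708.138 mGal
Free-air correction = 0.3086 × 2668.0 = 823.34 mGal
Free-air anomaly = 982708.138 − 983174.91 + (823.34) = 356.568 mGal
Bouguer slab correction = 0.04193 × 1.81 × 2668.0 = 202.48 mGal
Simple Bouguer anomaly = 356.568 − (202.48) = 154.088 mGal
Complete Bouguer anomaly = 154.088 + 1.51 = 155.598 mGal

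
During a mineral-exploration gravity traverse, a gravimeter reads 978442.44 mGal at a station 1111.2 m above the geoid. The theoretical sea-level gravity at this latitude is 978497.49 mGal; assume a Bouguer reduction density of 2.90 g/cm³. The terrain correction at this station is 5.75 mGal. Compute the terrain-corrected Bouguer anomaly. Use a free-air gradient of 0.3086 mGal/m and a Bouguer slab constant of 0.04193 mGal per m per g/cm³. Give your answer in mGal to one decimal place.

158.5

Free-air correction = 0.3086 × 1111.2 = 342.92 mGal
Free-air anomaly = 978442.44 − 978497.49 + (342.92) = 287.87 mGal
Bouguer slab correction = 0.04193 × 2.90 × 1111.2 = 135.12 mGal
Simple Bouguer anomaly = 287.87 − (135.12) = 152.75 mGal
Complete Bouguer anomaly = 152.75 + 5.75 = 158.50 mGal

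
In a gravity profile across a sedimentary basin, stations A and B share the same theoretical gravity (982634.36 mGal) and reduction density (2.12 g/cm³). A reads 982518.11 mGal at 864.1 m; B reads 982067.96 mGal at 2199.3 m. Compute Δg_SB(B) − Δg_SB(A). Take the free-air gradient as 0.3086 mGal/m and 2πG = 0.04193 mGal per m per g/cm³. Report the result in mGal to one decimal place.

Δg_SB(A) = 982518.11 − 982634.36 + 0.3086×864.1 − 0.04193×2.12×864.1 = 73.60 mGal
Δg_SB(B) = 982067.96 − 982634.36 + 0.3086×2199.3 − 0.04193×2.12×2199.3 = -83.20 mGal
Difference = -83.20 − (73.60) = -156.80 mGal

-156.8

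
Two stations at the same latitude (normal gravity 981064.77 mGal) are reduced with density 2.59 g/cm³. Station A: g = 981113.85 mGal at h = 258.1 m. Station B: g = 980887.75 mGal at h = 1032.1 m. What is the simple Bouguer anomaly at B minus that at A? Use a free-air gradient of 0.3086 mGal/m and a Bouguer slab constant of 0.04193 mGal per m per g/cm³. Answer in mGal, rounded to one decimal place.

Δg_SB(A) = 981113.85 − 981064.77 + 0.3086×258.1 − 0.04193×2.59×258.1 = 100.70 mGal
Δg_SB(B) = 980887.75 − 981064.77 + 0.3086×1032.1 − 0.04193×2.59×1032.1 = 29.40 mGal
Difference = 29.40 − (100.70) = -71.30 mGal

-71.3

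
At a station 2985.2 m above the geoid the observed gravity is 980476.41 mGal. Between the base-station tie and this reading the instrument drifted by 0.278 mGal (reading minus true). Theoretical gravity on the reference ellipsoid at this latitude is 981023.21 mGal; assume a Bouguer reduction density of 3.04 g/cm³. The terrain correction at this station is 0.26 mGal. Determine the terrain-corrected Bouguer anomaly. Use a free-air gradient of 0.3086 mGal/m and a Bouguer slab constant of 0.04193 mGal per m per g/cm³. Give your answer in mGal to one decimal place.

-6.1

Drift-corrected reading = 980476.41 − (0.278) = 980476.132 mGal
Free-air correction = 0.3086 × 2985.2 = 921.23 mGal
Free-air anomaly = 980476.132 − 981023.21 + (921.23) = 374.152 mGal
Bouguer slab correction = 0.04193 × 3.04 × 2985.2 = 380.52 mGal
Simple Bouguer anomaly = 374.152 − (380.52) = -6.368 mGal
Complete Bouguer anomaly = -6.368 + 0.26 = -6.108 mGal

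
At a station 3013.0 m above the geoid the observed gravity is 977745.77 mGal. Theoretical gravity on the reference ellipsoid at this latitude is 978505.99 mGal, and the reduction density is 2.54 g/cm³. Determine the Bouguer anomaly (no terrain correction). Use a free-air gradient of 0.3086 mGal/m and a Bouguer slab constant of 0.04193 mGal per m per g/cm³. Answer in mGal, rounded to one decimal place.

-151.3

Free-air correction = 0.3086 × 3013.0 = 929.81 mGal
Free-air anomaly = 977745.77 − 978505.99 + (929.81) = 169.59 mGal
Bouguer slab correction = 0.04193 × 2.54 × 3013.0 = 320.89 mGal
Simple Bouguer anomaly = 169.59 − (320.89) = -151.30 mGal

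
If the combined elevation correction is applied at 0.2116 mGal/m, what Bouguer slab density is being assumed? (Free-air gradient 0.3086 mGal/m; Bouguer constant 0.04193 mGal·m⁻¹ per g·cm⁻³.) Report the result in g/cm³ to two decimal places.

2.31

0.2116 = 0.3086 − 0.04193 × ρ
ρ = (0.3086 − 0.2116) / 0.04193 = 2.31 g/cm³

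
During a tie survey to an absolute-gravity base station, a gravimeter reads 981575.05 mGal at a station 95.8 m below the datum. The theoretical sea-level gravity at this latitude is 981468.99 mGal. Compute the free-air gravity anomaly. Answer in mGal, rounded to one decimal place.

Free-air correction = 0.3086 × -95.8 = -29.56 mGal
Free-air anomaly = 981575.05 − 981468.99 + (-29.56) = 76.50 mGal

76.5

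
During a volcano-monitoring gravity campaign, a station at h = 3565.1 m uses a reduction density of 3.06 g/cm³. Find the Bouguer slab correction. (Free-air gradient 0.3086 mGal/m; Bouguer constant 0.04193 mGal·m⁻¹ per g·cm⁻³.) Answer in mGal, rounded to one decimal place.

457.4

Bouguer slab correction = 0.04193 × 3.06 × 3565.1 = 457.4 mGal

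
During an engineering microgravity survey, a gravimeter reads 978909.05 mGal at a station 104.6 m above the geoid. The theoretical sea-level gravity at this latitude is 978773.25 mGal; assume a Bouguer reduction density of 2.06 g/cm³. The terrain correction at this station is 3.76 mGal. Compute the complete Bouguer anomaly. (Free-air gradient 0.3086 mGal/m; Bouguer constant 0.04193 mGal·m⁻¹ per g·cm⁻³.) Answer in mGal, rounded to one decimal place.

Free-air correction = 0.3086 × 104.6 = 32.28 mGal
Free-air anomaly = 978909.05 − 978773.25 + (32.28) = 168.08 mGal
Bouguer slab correction = 0.04193 × 2.06 × 104.6 = 9.03 mGal
Simple Bouguer anomaly = 168.08 − (9.03) = 159.05 mGal
Complete Bouguer anomaly = 159.05 + 3.76 = 162.81 mGal

162.8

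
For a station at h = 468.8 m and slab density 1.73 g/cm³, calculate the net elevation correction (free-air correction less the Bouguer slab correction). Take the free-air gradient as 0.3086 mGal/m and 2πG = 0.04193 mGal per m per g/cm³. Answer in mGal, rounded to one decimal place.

Combined gradient = 0.3086 − 0.04193 × 1.73 = 0.2360611 mGal/m
Combined elevation correction = 0.2360611 × 468.8 = 110.7 mGal

110.7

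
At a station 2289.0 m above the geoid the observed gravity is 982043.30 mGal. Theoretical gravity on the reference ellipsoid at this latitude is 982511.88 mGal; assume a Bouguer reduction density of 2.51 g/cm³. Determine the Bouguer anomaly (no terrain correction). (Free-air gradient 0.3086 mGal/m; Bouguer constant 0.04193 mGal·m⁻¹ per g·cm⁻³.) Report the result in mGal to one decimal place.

-3.1

Free-air correction = 0.3086 × 2289.0 = 706.39 mGal
Free-air anomaly = 982043.30 − 982511.88 + (706.39) = 237.81 mGal
Bouguer slab correction = 0.04193 × 2.51 × 2289.0 = 240.90 mGal
Simple Bouguer anomaly = 237.81 − (240.90) = -3.09 mGal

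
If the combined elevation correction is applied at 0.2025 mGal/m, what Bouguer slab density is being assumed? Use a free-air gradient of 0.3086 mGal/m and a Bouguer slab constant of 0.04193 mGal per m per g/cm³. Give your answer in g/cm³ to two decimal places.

2.53

0.2025 = 0.3086 − 0.04193 × ρ
ρ = (0.3086 − 0.2025) / 0.04193 = 2.53 g/cm³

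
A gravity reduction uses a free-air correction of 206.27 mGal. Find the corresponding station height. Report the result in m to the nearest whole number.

668

h = 206.27 / 0.3086 = 668.41 m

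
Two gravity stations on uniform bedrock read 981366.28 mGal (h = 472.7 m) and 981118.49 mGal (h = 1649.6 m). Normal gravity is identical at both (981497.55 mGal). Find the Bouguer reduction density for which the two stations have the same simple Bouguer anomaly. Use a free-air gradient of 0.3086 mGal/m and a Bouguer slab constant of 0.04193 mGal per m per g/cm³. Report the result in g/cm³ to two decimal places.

Δg_obs = 981118.49 − 981366.28 = -247.79 mGal over Δh = 1649.6 − 472.7 = 1176.9 m
Equal Bouguer anomalies ⇒ Δg_obs + (0.3086 − 0.04193ρ)·Δh = 0
0.3086 − 0.04193ρ = −Δg_obs/Δh = 0.21054
ρ = (0.3086 − 0.21054) / 0.04193 = 2.34 g/cm³

2.34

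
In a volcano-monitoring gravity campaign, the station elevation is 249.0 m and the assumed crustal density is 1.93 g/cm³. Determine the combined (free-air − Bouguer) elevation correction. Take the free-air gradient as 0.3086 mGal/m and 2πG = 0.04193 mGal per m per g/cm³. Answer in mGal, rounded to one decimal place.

56.7

Combined gradient = 0.3086 − 0.04193 × 1.93 = 0.2276751 mGal/m
Combined elevation correction = 0.2276751 × 249.0 = 56.7 mGal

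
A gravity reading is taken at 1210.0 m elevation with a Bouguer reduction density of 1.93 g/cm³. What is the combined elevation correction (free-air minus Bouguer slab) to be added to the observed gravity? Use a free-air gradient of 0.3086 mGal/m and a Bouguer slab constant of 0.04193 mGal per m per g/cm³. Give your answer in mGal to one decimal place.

Combined gradient = 0.3086 − 0.04193 × 1.93 = 0.2276751 mGal/m
Combined elevation correction = 0.2276751 × 1210.0 = 275.5 mGal

275.5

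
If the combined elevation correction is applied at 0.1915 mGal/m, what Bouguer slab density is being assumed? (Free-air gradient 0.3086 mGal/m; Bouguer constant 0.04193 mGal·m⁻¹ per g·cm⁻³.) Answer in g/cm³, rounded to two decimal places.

0.1915 = 0.3086 − 0.04193 × ρ
ρ = (0.3086 − 0.1915) / 0.04193 = 2.79 g/cm³

2.79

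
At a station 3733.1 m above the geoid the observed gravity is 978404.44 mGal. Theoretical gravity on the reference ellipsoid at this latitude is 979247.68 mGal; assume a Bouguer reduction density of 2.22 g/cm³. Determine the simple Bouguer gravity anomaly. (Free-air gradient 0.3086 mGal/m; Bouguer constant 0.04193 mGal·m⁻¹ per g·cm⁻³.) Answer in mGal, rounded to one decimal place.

-38.7

Free-air correction = 0.3086 × 3733.1 = 1152.03 mGal
Free-air anomaly = 978404.44 − 979247.68 + (1152.03) = 308.79 mGal
Bouguer slab correction = 0.04193 × 2.22 × 3733.1 = 347.49 mGal
Simple Bouguer anomaly = 308.79 − (347.49) = -38.70 mGal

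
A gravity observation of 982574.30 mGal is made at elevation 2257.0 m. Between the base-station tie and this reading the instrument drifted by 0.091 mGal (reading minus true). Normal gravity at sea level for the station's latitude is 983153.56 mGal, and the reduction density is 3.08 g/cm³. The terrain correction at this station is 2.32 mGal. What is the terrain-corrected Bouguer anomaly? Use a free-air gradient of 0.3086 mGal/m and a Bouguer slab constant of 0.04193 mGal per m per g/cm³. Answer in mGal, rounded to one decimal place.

-172.0

Drift-corrected reading = 982574.30 − (0.091) = 982574.209 mGal
Free-air correction = 0.3086 × 2257.0 = 696.51 mGal
Free-air anomaly = 982574.209 − 983153.56 + (696.51) = 117.159 mGal
Bouguer slab correction = 0.04193 × 3.08 × 2257.0 = 291.48 mGal
Simple Bouguer anomaly = 117.159 − (291.48) = -174.321 mGal
Complete Bouguer anomaly = -174.321 + 2.32 = -172.001 mGal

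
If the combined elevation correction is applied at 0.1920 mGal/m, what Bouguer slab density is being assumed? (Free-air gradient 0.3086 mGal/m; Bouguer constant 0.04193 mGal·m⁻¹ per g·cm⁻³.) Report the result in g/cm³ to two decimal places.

2.78

0.1920 = 0.3086 − 0.04193 × ρ
ρ = (0.3086 − 0.1920) / 0.04193 = 2.78 g/cm³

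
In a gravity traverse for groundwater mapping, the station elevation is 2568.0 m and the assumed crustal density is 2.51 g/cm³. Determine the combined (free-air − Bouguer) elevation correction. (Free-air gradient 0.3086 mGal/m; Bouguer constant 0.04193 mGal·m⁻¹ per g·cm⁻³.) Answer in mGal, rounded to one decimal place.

522.2

Combined gradient = 0.3086 − 0.04193 × 2.51 = 0.2033557 mGal/m
Combined elevation correction = 0.2033557 × 2568.0 = 522.2 mGal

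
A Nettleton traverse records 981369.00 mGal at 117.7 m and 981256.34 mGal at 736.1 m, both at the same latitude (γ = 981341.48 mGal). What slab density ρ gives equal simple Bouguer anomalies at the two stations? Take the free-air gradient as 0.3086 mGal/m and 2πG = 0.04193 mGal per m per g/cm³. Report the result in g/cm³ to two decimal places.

3.02

Δg_obs = 981256.34 − 981369.00 = -112.66 mGal over Δh = 736.1 − 117.7 = 618.4 m
Equal Bouguer anomalies ⇒ Δg_obs + (0.3086 − 0.04193ρ)·Δh = 0
0.3086 − 0.04193ρ = −Δg_obs/Δh = 0.18218
ρ = (0.3086 − 0.18218) / 0.04193 = 3.02 g/cm³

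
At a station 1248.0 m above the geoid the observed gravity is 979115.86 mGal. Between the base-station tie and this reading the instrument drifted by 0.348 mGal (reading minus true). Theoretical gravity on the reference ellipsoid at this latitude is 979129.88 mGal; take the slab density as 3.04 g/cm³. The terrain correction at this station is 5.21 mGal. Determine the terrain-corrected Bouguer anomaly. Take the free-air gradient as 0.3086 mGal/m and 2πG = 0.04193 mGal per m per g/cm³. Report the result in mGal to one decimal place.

Drift-corrected reading = 979115.86 − (0.348) = 979115.512 mGal
Free-air correction = 0.3086 × 1248.0 = 385.13 mGal
Free-air anomaly = 979115.512 − 979129.88 + (385.13) = 370.762 mGal
Bouguer slab correction = 0.04193 × 3.04 × 1248.0 = 159.08 mGal
Simple Bouguer anomaly = 370.762 − (159.08) = 211.682 mGal
Complete Bouguer anomaly = 211.682 + 5.21 = 216.892 mGal

216.9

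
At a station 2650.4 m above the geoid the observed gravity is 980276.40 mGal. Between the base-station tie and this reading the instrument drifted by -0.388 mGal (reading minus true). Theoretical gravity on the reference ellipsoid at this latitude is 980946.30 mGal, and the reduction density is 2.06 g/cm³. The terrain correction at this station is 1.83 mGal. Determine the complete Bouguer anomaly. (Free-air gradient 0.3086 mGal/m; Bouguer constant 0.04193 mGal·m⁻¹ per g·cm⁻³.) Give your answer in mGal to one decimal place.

Drift-corrected reading = 980276.40 − (-0.388) = 980276.788 mGal
Free-air correction = 0.3086 × 2650.4 = 817.91 mGal
Free-air anomaly = 980276.788 − 980946.30 + (817.91) = 148.398 mGal
Bouguer slab correction = 0.04193 × 2.06 × 2650.4 = 228.93 mGal
Simple Bouguer anomaly = 148.398 − (228.93) = -80.532 mGal
Complete Bouguer anomaly = -80.532 + 1.83 = -78.702 mGal

-78.7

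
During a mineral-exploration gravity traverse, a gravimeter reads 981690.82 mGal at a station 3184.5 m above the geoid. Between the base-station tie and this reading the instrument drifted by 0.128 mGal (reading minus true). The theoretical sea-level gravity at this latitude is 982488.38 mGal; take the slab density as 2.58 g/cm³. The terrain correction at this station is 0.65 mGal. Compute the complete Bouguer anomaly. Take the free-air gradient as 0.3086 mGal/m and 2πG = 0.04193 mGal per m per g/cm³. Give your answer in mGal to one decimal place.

Drift-corrected reading = 981690.82 − (0.128) = 981690.692 mGal
Free-air correction = 0.3086 × 3184.5 = 982.74 mGal
Free-air anomaly = 981690.692 − 982488.38 + (982.74) = 185.052 mGal
Bouguer slab correction = 0.04193 × 2.58 × 3184.5 = 344.50 mGal
Simple Bouguer anomaly = 185.052 − (344.50) = -159.448 mGal
Complete Bouguer anomaly = -159.448 + 0.65 = -158.798 mGal

-158.8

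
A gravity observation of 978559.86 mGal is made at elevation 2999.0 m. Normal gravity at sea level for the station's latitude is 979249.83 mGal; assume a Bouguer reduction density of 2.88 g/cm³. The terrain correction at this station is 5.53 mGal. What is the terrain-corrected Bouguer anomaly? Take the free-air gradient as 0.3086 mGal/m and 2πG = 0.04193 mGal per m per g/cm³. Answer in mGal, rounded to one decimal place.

-121.1

Free-air correction = 0.3086 × 2999.0 = 925.49 mGal
Free-air anomaly = 978559.86 − 979249.83 + (925.49) = 235.52 mGal
Bouguer slab correction = 0.04193 × 2.88 × 2999.0 = 362.15 mGal
Simple Bouguer anomaly = 235.52 − (362.15) = -126.63 mGal
Complete Bouguer anomaly = -126.63 + 5.53 = -121.10 mGal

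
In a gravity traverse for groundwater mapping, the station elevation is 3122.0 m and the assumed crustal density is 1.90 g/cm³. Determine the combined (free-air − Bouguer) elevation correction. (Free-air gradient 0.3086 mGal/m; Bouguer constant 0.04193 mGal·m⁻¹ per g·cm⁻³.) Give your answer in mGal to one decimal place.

Combined gradient = 0.3086 − 0.04193 × 1.90 = 0.2289330 mGal/m
Combined elevation correction = 0.2289330 × 3122.0 = 714.7 mGal

714.7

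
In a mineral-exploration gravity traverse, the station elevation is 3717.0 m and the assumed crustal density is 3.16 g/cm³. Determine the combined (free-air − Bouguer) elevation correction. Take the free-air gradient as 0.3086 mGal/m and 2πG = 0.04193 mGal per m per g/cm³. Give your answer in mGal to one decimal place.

654.6

Combined gradient = 0.3086 − 0.04193 × 3.16 = 0.1761012 mGal/m
Combined elevation correction = 0.1761012 × 3717.0 = 654.6 mGal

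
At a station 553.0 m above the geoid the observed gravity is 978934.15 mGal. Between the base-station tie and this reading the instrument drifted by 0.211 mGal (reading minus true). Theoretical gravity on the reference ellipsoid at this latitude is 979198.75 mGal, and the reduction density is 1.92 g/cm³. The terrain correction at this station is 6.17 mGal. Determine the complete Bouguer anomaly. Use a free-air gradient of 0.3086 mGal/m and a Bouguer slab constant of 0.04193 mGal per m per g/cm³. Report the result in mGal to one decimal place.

-132.5

Drift-corrected reading = 978934.15 − (0.211) = 978933.939 mGal
Free-air correction = 0.3086 × 553.0 = 170.66 mGal
Free-air anomaly = 978933.939 − 979198.75 + (170.66) = -94.151 mGal
Bouguer slab correction = 0.04193 × 1.92 × 553.0 = 44.52 mGal
Simple Bouguer anomaly = -94.151 − (44.52) = -138.671 mGal
Complete Bouguer anomaly = -138.671 + 6.17 = -132.501 mGal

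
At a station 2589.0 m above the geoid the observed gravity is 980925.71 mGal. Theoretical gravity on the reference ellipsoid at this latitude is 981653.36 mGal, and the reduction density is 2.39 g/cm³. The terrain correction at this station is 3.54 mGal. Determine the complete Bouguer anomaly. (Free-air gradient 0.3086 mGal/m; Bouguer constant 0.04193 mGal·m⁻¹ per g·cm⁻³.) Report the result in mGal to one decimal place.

-184.6

Free-air correction = 0.3086 × 2589.0 = 798.97 mGal
Free-air anomaly = 980925.71 − 981653.36 + (798.97) = 71.32 mGal
Bouguer slab correction = 0.04193 × 2.39 × 2589.0 = 259.45 mGal
Simple Bouguer anomaly = 71.32 − (259.45) = -188.13 mGal
Complete Bouguer anomaly = -188.13 + 3.54 = -184.59 mGal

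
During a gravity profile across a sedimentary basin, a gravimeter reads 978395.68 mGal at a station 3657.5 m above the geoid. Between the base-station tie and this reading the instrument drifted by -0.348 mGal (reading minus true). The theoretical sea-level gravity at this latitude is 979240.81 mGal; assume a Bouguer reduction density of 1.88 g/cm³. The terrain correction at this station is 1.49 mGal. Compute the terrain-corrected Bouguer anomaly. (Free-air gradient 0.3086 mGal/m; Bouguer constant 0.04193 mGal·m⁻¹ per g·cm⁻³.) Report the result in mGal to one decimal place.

-2.9

Drift-corrected reading = 978395.68 − (-0.348) = 978396.028 mGal
Free-air correction = 0.3086 × 3657.5 = 1128.70 mGal
Free-air anomaly = 978396.028 − 979240.81 + (1128.70) = 283.918 mGal
Bouguer slab correction = 0.04193 × 1.88 × 3657.5 = 288.31 mGal
Simple Bouguer anomaly = 283.918 − (288.31) = -4.392 mGal
Complete Bouguer anomaly = -4.392 + 1.49 = -2.902 mGal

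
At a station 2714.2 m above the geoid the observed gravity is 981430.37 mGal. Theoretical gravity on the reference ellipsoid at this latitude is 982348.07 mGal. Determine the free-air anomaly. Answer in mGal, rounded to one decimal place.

-80.1

Free-air correction = 0.3086 × 2714.2 = 837.60 mGal
Free-air anomaly = 981430.37 − 982348.07 + (837.60) = -80.10 mGal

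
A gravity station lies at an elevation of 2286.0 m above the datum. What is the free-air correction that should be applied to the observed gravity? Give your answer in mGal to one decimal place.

Free-air correction = 0.3086 × 2286.0 = 705.5 mGal

705.5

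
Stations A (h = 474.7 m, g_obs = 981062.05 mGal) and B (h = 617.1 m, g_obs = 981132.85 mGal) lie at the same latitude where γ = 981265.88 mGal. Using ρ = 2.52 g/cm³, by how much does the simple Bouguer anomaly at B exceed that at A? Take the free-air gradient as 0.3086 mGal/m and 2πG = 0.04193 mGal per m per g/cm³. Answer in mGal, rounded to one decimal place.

99.7

Δg_SB(A) = 981062.05 − 981265.88 + 0.3086×474.7 − 0.04193×2.52×474.7 = -107.50 mGal
Δg_SB(B) = 981132.85 − 981265.88 + 0.3086×617.1 − 0.04193×2.52×617.1 = -7.80 mGal
Difference = -7.80 − (-107.50) = 99.70 mGal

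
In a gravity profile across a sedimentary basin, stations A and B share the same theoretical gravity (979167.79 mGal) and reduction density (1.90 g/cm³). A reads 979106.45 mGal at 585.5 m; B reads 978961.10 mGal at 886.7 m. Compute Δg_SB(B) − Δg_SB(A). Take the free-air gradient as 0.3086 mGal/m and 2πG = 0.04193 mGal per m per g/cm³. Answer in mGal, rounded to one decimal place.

Δg_SB(A) = 979106.45 − 979167.79 + 0.3086×585.5 − 0.04193×1.90×585.5 = 72.70 mGal
Δg_SB(B) = 978961.10 − 979167.79 + 0.3086×886.7 − 0.04193×1.90×886.7 = -3.70 mGal
Difference = -3.70 − (72.70) = -76.40 mGal

-76.4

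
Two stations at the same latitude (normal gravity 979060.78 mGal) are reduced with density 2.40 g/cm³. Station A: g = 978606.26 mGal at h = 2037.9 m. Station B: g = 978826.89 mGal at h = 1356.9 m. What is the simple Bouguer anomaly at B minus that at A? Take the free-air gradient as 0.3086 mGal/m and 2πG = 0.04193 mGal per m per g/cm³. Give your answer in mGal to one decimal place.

Δg_SB(A) = 978606.26 − 979060.78 + 0.3086×2037.9 − 0.04193×2.40×2037.9 = -30.70 mGal
Δg_SB(B) = 978826.89 − 979060.78 + 0.3086×1356.9 − 0.04193×2.40×1356.9 = 48.30 mGal
Difference = 48.30 − (-30.70) = 79.00 mGal

79.0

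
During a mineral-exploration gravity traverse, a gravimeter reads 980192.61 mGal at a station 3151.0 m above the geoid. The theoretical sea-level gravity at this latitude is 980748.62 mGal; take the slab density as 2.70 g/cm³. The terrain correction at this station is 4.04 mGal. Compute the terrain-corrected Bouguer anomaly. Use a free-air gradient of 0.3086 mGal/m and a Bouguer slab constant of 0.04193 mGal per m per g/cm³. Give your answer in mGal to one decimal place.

63.7

Free-air correction = 0.3086 × 3151.0 = 972.40 mGal
Free-air anomaly = 980192.61 − 980748.62 + (972.40) = 416.39 mGal
Bouguer slab correction = 0.04193 × 2.70 × 3151.0 = 356.73 mGal
Simple Bouguer anomaly = 416.39 − (356.73) = 59.66 mGal
Complete Bouguer anomaly = 59.66 + 4.04 = 63.70 mGal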